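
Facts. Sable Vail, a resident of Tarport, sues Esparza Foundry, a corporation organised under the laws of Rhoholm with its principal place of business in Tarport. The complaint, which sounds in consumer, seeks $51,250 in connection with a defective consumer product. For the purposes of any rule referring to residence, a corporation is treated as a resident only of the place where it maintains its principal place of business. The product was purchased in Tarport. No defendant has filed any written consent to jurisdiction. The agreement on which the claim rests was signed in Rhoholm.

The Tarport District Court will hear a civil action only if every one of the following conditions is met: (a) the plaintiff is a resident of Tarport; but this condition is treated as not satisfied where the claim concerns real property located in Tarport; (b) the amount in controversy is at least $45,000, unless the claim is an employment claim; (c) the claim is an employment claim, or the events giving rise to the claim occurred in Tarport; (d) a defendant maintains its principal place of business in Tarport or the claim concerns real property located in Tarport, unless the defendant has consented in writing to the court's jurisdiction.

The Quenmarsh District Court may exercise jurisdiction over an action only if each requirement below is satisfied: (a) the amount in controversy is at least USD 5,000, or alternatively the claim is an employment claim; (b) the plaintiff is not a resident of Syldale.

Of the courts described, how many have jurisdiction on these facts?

The Tarport District Court:
  (a) The plaintiff resides in Tarport. The carve-out does not apply: the claim does not concern real property. Condition met.
  (b) The amount in controversy is 51,250 dollars, which meets the $45,000 floor. Satisfied.
  (c) The operative events occurred in Tarport — that alternative is enough. Met.
  (d) Esparza Foundry has its principal place of business in Tarport, so one alternative holds. Condition met.
  → All conditions met; jurisdiction exists.
The Quenmarsh District Court:
  (a) The amount in controversy is 51,250 dollars, which meets the $5,000 floor, so this disjunct is met. Condition met.
  (b) The plaintiff resides in Tarport, which is not Syldale. Satisfied.
  → Every requirement is satisfied — jurisdiction.
Courts with jurisdiction: the Tarport District Court, the Quenmarsh District Court — 2 in total.

2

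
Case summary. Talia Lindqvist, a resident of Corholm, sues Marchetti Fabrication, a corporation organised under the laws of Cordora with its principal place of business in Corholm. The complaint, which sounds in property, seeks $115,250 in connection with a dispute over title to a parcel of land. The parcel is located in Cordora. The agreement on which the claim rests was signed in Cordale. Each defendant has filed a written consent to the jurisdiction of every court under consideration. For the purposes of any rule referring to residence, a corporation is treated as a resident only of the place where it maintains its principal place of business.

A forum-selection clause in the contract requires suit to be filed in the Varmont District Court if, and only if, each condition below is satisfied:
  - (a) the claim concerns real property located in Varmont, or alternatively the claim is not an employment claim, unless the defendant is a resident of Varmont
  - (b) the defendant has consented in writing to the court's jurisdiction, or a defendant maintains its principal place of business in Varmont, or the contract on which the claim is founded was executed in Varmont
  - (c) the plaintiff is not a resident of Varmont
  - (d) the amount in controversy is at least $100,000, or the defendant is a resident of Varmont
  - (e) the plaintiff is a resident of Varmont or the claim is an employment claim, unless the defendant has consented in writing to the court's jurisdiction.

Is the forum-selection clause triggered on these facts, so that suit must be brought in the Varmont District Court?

The Varmont District Court:
  (a) The claim is a property claim, not an employment claim — that alternative is enough. Condition met.
  (b) Every defendant has filed written consent, so one alternative holds. Met.
  (c) The plaintiff resides in Corholm, which is not Varmont. Satisfied.
  (d) The amount in controversy is USD 115,250, which meets the $100,000 floor — that alternative is enough. Met.
  (e) The plaintiff resides in Corholm, not Varmont; the claim is a property claim, not an employment claim — no alternative holds. But every defendant has filed written consent, and the 'unless' clause therefore excuses the requirement. Satisfied.
  → The clause applies.

Yes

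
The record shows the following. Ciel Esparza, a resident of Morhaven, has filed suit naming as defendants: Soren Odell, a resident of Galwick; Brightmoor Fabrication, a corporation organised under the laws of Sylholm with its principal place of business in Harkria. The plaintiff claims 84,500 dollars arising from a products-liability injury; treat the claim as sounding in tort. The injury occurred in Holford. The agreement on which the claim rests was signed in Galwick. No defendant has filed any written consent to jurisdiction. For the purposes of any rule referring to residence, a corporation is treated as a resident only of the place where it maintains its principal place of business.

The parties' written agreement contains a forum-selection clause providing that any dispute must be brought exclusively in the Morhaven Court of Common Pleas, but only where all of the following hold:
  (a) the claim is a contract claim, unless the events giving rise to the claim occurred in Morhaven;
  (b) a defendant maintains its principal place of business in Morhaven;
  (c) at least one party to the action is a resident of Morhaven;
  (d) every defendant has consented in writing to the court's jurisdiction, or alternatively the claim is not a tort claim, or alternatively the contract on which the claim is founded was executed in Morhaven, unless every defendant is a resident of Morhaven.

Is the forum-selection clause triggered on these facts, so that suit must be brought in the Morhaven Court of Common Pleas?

No

The Morhaven Court of Common Pleas:
  (a) The claim is a tort claim, not a contract claim. The proviso offers no rescue either, since the operative events occurred in Holford, not Morhaven. Not met.
  (b) The corporate defendant(s) have their principal place of business in Harkria, not Morhaven. Condition not met.
  (c) Ciel Esparza resides in Morhaven. Satisfied.
  (d) No such written consent has been filed; the claim is a tort claim; the contract was executed in Galwick, not Morhaven — none of the alternatives is met. The proviso offers no rescue either, since the defendants reside as follows — Soren Odell in Galwick, Brightmoor Fabrication in Harkria — not all in Morhaven. Condition not met.
  → Forum clause is not triggered.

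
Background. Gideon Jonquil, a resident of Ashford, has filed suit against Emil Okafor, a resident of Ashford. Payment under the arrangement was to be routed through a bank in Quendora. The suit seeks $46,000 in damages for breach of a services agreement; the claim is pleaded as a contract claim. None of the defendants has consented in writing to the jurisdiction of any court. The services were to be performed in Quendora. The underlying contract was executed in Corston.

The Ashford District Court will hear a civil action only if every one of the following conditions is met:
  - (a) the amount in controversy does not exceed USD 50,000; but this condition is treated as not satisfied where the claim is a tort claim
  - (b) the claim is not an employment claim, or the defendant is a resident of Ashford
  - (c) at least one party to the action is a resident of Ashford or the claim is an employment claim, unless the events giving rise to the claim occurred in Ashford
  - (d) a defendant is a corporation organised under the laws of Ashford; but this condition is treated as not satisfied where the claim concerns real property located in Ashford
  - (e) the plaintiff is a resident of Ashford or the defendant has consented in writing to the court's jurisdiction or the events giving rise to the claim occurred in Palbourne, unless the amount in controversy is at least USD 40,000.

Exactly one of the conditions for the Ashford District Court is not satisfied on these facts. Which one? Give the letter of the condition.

The Ashford District Court:
  (a) The amount in controversy is 46,000 dollars, within the 50,000 dollars ceiling. And the carve-out is inapplicable — the claim is a contract claim, not a tort claim. Met.
  (b) The claim is a contract claim, not an employment claim, so one alternative holds. Satisfied.
  (c) Gideon Jonquil resides in Ashford, which satisfies one of the alternatives. Condition met.
  (d) No defendant is a corporation. Not satisfied.
  (e) The plaintiff resides in Ashford, so one alternative holds. Met.
Only condition (d) fails.

(d)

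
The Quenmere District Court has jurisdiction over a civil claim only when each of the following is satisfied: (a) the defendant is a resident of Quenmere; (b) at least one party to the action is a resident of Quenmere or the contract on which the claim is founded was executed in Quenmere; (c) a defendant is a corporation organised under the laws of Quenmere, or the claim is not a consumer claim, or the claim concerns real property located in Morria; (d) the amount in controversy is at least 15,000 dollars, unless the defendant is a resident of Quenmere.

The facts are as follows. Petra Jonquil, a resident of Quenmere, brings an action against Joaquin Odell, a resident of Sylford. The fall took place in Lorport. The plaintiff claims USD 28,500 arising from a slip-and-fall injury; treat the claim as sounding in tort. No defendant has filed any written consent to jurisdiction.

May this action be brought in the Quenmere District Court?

No

The Quenmere District Court:
  (a) The defendant resides in Sylford, not Quenmere. Not satisfied.
  (b) Petra Jonquil resides in Quenmere, so one alternative holds. Satisfied.
  (c) The claim is a tort claim, not a consumer claim, so this disjunct is met. Met.
  (d) The amount in controversy is $28,500, which meets the USD 15,000 floor. Condition met.
  → The court lacks jurisdiction.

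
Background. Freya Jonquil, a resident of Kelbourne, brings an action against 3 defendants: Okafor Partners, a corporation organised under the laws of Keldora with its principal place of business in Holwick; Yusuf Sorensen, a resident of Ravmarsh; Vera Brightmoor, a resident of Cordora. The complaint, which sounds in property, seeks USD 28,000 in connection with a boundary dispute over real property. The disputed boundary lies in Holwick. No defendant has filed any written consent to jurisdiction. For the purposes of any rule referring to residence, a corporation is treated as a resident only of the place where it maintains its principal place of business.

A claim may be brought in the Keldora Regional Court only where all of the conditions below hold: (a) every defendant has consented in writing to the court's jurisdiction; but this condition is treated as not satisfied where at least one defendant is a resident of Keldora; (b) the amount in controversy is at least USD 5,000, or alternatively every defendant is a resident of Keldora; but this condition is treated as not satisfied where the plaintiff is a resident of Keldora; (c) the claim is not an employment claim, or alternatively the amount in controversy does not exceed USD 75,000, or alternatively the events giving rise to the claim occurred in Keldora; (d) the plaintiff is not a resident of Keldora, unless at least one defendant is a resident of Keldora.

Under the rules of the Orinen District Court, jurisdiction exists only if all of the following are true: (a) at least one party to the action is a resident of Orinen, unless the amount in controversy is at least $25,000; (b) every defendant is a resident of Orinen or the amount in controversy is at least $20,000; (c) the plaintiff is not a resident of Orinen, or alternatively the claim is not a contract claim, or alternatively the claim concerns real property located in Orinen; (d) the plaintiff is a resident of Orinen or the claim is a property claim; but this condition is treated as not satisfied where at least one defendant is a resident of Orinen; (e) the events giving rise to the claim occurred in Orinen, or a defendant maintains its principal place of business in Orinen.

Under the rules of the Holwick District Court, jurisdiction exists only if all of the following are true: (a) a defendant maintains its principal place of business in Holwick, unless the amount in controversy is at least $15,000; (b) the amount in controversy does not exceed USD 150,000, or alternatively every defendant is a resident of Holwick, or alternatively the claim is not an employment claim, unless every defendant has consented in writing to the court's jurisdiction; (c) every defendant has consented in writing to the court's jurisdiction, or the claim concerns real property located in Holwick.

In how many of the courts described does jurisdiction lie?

1

The Keldora Regional Court:
  (a) No such written consent has been filed. Not satisfied.
  (b) The amount in controversy is USD 28,000, which meets the USD 5,000 floor — that alternative is enough. The exception is not triggered, since the plaintiff resides in Kelbourne, not Keldora. Satisfied.
  (c) The claim is a property claim, not an employment claim, so one alternative holds. Met.
  (d) The plaintiff resides in Kelbourne, which is not Keldora. Condition met.
  → The court lacks jurisdiction.
The Orinen District Court:
  (a) No party resides in Orinen. However, the amount in controversy is 28,000 dollars, which meets the 25,000 dollars floor, so the 'unless' proviso supplies this condition. Condition met.
  (b) The amount in controversy is USD 28,000, which meets the 20,000 dollars floor, so one alternative holds. Condition met.
  (c) The plaintiff resides in Kelbourne, which is not Orinen, so this disjunct is met. Condition met.
  (d) The claim is a property claim, so this disjunct is met. The carve-out does not apply: no defendant resides in Orinen (they reside in Holwick, Ravmarsh, Cordora). Satisfied.
  (e) The operative events occurred in Holwick, not Orinen; the corporate defendant(s) have their principal place of business in Holwick, not Orinen — no alternative holds. Fails.
  → The court lacks jurisdiction.
The Holwick District Court:
  (a) Okafor Partners has its principal place of business in Holwick. Met.
  (b) The amount in controversy is 28,000 dollars, within the 150,000 dollars ceiling, so one alternative holds. Met.
  (c) The property lies in Holwick, so this disjunct is met. Met.
  → All conditions met; jurisdiction exists.
Courts with jurisdiction: the Holwick District Court — 1 in total.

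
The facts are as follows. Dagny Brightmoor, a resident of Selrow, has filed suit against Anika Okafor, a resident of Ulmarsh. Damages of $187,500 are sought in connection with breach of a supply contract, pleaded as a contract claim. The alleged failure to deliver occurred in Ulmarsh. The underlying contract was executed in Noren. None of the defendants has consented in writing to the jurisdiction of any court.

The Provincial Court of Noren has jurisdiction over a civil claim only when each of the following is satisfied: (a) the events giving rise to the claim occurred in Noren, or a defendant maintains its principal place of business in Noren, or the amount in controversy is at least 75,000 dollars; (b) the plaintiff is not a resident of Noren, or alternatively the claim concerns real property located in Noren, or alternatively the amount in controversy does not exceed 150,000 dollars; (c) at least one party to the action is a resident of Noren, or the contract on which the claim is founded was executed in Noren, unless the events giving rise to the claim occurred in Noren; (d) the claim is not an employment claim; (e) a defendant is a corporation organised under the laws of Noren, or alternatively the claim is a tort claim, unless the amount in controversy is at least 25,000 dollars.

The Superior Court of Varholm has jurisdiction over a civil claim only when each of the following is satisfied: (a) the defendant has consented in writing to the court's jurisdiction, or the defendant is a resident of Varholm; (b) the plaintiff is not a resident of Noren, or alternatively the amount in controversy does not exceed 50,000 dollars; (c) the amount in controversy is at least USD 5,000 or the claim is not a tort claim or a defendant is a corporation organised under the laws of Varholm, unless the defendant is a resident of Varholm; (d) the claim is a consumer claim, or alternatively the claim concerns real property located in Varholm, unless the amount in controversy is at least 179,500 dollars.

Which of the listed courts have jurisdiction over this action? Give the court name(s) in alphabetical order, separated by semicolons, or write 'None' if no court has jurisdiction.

The Provincial Court of Noren:
  (a) The amount in controversy is $187,500, which meets the 75,000 dollars floor, which satisfies one of the alternatives. Satisfied.
  (b) The plaintiff resides in Selrow, which is not Noren, so one alternative holds. Satisfied.
  (c) The contract was executed in Noren, so this disjunct is met. Condition met.
  (d) The claim is a contract claim, not an employment claim. Satisfied.
  (e) No defendant is a corporation; the claim is a contract claim, not a tort claim — every alternative fails. However, the amount in controversy is 187,500 dollars, which meets the USD 25,000 floor, so the 'unless' proviso supplies this condition. Met.
  → Jurisdiction lies.
The Superior Court of Varholm:
  (a) No such written consent has been filed; the defendant resides in Ulmarsh, not Varholm — every alternative fails. Condition not met.
  (b) The plaintiff resides in Selrow, which is not Noren, so one alternative holds. Met.
  (c) The amount in controversy is 187,500 dollars, which meets the 5,000 dollars floor — that alternative is enough. Condition met.
  (d) The claim is a contract claim, not a consumer claim; the claim does not concern real property — no alternative holds. However, the amount in controversy is 187,500 dollars, which meets the USD 179,500 floor, so the 'unless' proviso supplies this condition. Satisfied.
  → The court lacks jurisdiction.

the Provincial Court of Noren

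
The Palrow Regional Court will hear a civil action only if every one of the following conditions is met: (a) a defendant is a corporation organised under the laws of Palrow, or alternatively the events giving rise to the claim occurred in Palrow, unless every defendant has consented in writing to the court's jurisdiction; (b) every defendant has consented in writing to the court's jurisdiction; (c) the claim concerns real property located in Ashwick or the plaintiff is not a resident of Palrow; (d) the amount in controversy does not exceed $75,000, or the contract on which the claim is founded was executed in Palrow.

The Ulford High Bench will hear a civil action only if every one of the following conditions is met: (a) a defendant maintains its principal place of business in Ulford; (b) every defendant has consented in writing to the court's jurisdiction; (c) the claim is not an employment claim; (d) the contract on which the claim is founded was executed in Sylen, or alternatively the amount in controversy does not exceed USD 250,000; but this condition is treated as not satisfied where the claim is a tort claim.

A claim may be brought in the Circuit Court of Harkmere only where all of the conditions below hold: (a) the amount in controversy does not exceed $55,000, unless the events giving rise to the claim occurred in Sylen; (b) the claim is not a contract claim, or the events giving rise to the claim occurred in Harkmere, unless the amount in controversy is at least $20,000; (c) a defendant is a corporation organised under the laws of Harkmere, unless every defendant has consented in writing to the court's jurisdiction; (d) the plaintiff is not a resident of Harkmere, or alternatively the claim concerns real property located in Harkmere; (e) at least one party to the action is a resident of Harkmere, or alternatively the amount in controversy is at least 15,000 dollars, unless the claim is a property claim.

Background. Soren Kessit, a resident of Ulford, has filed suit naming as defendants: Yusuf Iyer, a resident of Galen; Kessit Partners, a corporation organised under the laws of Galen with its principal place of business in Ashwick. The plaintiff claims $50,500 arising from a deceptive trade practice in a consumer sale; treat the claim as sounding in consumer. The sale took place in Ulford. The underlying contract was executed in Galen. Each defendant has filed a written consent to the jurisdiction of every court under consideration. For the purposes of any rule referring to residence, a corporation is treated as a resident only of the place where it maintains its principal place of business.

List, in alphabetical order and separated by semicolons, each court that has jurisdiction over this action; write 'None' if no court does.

the Circuit Court of Harkmere; the Palrow Regional Court

The Palrow Regional Court:
  (a) The corporate defendant(s) are organised in Galen, not Palrow; the operative events occurred in Ulford, not Palrow — every alternative fails. But every defendant has filed written consent, and the 'unless' clause therefore excuses the requirement. Condition met.
  (b) Every defendant has filed written consent. Met.
  (c) The plaintiff resides in Ulford, which is not Palrow, so this disjunct is met. Satisfied.
  (d) The amount in controversy is 50,500 dollars, within the USD 75,000 ceiling, so this disjunct is met. Condition met.
  → Jurisdiction lies.
The Ulford High Bench:
  (a) The corporate defendant(s) have their principal place of business in Ashwick, not Ulford. Not met.
  (b) Every defendant has filed written consent. Met.
  (c) The claim is a consumer claim, not an employment claim. Met.
  (d) The amount in controversy is USD 50,500, within the USD 250,000 ceiling, which satisfies one of the alternatives. And the carve-out is inapplicable — the claim is a consumer claim, not a tort claim. Satisfied.
  → The court lacks jurisdiction.
The Circuit Court of Harkmere:
  (a) The amount in controversy is 50,500 dollars, within the 55,000 dollars ceiling. Met.
  (b) The claim is a consumer claim, not a contract claim, which satisfies one of the alternatives. Met.
  (c) The corporate defendant(s) are organised in Galen, not Harkmere. But every defendant has filed written consent, and the 'unless' clause therefore excuses the requirement. Satisfied.
  (d) The plaintiff resides in Ulford, which is not Harkmere — that alternative is enough. Condition met.
  (e) The amount in controversy is USD 50,500, which meets the 15,000 dollars floor, so this disjunct is met. Satisfied.
  → The court has jurisdiction.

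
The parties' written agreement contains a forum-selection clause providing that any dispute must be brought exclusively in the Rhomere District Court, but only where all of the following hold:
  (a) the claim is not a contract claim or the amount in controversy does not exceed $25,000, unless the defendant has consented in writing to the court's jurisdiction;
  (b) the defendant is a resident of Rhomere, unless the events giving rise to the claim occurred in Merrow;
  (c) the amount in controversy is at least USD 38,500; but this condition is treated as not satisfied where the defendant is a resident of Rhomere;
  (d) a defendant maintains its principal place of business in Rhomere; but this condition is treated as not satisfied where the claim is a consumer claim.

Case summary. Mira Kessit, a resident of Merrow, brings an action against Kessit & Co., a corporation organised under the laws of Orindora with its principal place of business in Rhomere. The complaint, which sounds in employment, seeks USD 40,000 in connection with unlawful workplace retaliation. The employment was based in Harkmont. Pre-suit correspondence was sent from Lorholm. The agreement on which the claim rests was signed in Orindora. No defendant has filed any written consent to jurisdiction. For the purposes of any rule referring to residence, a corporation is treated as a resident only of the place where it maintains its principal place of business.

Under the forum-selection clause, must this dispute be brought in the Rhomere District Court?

No

The Rhomere District Court:
  (a) The claim is an employment claim, not a contract claim, so this disjunct is met. Condition met.
  (b) The defendant resides in Rhomere. Condition met.
  (c) The amount in controversy is USD 40,000, which meets the 38,500 dollars floor. However, the defendant resides in Rhomere, which falls within the stated exception and so defeats the condition. Not satisfied.
  (d) Kessit & Co. has its principal place of business in Rhomere. The exception is not triggered, since the claim is an employment claim, not a consumer claim. Condition met.
  → The clause does not apply.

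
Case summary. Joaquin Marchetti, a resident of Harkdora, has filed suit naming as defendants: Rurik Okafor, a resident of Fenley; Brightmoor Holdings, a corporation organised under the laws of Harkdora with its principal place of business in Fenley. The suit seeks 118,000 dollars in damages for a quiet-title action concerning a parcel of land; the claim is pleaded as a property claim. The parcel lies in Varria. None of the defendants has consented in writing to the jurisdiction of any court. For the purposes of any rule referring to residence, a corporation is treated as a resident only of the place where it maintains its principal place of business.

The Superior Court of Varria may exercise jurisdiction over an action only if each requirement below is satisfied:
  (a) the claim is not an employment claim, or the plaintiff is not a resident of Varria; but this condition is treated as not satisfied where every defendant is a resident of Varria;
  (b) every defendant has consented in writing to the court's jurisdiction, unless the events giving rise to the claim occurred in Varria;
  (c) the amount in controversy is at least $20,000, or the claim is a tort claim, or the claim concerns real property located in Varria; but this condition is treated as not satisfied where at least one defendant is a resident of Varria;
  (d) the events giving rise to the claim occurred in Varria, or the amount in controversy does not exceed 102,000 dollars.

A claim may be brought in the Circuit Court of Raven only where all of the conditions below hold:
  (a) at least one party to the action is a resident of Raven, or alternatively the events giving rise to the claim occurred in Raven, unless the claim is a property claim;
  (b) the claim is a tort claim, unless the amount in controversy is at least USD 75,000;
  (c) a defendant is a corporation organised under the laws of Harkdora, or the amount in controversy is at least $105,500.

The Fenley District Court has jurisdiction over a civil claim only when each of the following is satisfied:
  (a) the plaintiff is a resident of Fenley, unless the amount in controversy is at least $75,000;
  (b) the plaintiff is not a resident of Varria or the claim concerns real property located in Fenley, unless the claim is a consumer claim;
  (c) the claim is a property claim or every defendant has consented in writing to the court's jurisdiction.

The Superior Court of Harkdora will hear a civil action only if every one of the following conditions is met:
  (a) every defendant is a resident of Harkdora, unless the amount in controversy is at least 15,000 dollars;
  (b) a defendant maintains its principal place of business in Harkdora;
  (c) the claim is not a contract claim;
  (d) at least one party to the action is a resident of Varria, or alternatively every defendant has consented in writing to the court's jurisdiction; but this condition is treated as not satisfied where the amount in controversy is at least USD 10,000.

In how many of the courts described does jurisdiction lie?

3

The Superior Court of Varria:
  (a) The claim is a property claim, not an employment claim, so this disjunct is met. The exception is not triggered, since the defendants reside as follows — Rurik Okafor in Fenley, Brightmoor Holdings in Fenley — not all in Varria. Satisfied.
  (b) No such written consent has been filed. But the operative events occurred in Varria, and the 'unless' clause therefore excuses the requirement. Satisfied.
  (c) The amount in controversy is $118,000, which meets the $20,000 floor, which satisfies one of the alternatives. The carve-out does not apply: no defendant resides in Varria (they reside in Fenley, Fenley). Met.
  (d) The operative events occurred in Varria, so one alternative holds. Satisfied.
  → The court has jurisdiction.
The Circuit Court of Raven:
  (a) No party resides in Raven; the operative events occurred in Varria, not Raven — no alternative holds. The proviso rescues it, though: the claim is a property claim. Satisfied.
  (b) The claim is a property claim, not a tort claim. The proviso rescues it, though: the amount in controversy is $118,000, which meets the USD 75,000 floor. Satisfied.
  (c) Brightmoor Holdings is organised under the laws of Harkdora, so this disjunct is met. Satisfied.
  → The court has jurisdiction.
The Fenley District Court:
  (a) The plaintiff resides in Harkdora, not Fenley. The proviso rescues it, though: the amount in controversy is $118,000, which meets the 75,000 dollars floor. Satisfied.
  (b) The plaintiff resides in Harkdora, which is not Varria, so this disjunct is met. Satisfied.
  (c) The claim is a property claim — that alternative is enough. Condition met.
  → Jurisdiction lies.
The Superior Court of Harkdora:
  (a) The defendants reside as follows — Rurik Okafor in Fenley, Brightmoor Holdings in Fenley — not all in Harkdora. However, the amount in controversy is USD 118,000, which meets the 15,000 dollars floor, so the 'unless' proviso supplies this condition. Condition met.
  (b) The corporate defendant(s) have their principal place of business in Fenley, not Harkdora. Not met.
  (c) The claim is a property claim, not a contract claim. Condition met.
  (d) No party resides in Varria; no such written consent has been filed — every alternative fails. Condition not met.
  → Not every requirement is met — no jurisdiction.
Courts with jurisdiction: the Superior Court of Varria, the Circuit Court of Raven, the Fenley District Court — 3 in total.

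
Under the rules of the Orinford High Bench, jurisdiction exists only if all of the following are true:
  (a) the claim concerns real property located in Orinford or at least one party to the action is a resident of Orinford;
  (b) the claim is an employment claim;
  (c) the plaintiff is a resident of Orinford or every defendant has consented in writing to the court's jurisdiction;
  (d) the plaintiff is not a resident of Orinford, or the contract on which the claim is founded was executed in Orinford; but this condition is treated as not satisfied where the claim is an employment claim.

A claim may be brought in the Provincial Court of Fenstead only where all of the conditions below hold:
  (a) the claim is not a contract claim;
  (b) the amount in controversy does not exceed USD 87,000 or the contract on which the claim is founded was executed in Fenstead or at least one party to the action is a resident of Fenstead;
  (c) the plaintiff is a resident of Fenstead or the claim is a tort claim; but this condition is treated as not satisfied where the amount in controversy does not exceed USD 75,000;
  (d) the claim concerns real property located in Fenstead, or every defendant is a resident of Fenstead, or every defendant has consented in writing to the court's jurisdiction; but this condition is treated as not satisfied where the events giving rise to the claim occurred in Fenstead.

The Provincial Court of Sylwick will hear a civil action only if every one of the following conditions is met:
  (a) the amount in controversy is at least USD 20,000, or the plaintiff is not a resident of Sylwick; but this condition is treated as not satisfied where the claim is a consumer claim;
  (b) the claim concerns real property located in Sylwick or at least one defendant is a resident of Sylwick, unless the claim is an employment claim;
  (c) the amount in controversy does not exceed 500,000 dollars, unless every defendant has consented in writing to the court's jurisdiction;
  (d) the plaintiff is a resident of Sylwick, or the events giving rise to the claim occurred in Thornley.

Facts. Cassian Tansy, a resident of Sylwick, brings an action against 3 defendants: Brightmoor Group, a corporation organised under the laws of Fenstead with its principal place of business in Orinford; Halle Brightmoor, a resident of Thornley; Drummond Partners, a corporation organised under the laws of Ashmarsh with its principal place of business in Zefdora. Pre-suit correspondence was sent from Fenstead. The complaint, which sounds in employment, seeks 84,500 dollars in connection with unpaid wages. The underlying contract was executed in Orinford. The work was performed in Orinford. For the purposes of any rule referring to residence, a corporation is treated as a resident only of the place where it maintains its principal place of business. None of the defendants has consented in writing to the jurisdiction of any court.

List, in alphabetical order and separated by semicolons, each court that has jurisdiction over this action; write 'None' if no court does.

The Orinford High Bench:
  (a) Brightmoor Group resides in Orinford, which satisfies one of the alternatives. Satisfied.
  (b) The claim is an employment claim. Met.
  (c) The plaintiff resides in Sylwick, not Orinford; no such written consent has been filed — no alternative holds. Fails.
  (d) The plaintiff resides in Sylwick, which is not Orinford, so one alternative holds. But the claim is an employment claim, triggering the carve-out and defeating this condition. Not satisfied.
  → At least one condition fails; no jurisdiction.
The Provincial Court of Fenstead:
  (a) The claim is an employment claim, not a contract claim. Condition met.
  (b) The amount in controversy is $84,500, within the 87,000 dollars ceiling, so this disjunct is met. Met.
  (c) The plaintiff resides in Sylwick, not Fenstead; the claim is an employment claim, not a tort claim — none of the alternatives is met. Condition not met.
  (d) The claim does not concern real property; the defendants reside as follows — Brightmoor Group in Orinford, Halle Brightmoor in Thornley, Drummond Partners in Zefdora — not all in Fenstead; no such written consent has been filed — no alternative holds. Not met.
  → Not every requirement is met — no jurisdiction.
The Provincial Court of Sylwick:
  (a) The amount in controversy is $84,500, which meets the $20,000 floor, so this disjunct is met. The carve-out does not apply: the claim is an employment claim, not a consumer claim. Met.
  (b) The claim does not concern real property; no defendant resides in Sylwick (they reside in Orinford, Thornley, Zefdora) — every alternative fails. The proviso rescues it, though: the claim is an employment claim. Satisfied.
  (c) The amount in controversy is USD 84,500, within the 500,000 dollars ceiling. Satisfied.
  (d) The plaintiff resides in Sylwick, so this disjunct is met. Satisfied.
  → All conditions met; jurisdiction exists.

the Provincial Court of Sylwick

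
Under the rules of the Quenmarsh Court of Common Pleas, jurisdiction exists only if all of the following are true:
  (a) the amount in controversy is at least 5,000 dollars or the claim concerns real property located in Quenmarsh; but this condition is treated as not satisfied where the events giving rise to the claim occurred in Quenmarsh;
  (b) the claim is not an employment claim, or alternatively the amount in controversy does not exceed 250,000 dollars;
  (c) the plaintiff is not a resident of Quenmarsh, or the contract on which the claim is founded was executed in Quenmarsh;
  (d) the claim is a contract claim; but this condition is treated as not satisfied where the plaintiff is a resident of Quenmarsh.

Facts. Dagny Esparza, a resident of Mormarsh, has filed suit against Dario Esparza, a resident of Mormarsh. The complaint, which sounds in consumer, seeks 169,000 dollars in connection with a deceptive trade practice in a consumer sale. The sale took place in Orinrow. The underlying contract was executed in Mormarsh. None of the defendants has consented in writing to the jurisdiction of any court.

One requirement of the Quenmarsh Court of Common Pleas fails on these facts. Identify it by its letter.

(d)

The Quenmarsh Court of Common Pleas:
  (a) The amount in controversy is $169,000, which meets the $5,000 floor, so this disjunct is met. The exception is not triggered, since the operative events occurred in Orinrow, not Quenmarsh. Met.
  (b) The claim is a consumer claim, not an employment claim, so this disjunct is met. Condition met.
  (c) The plaintiff resides in Mormarsh, which is not Quenmarsh, which satisfies one of the alternatives. Met.
  (d) The claim is a consumer claim, not a contract claim. Condition not met.
Only condition (d) fails.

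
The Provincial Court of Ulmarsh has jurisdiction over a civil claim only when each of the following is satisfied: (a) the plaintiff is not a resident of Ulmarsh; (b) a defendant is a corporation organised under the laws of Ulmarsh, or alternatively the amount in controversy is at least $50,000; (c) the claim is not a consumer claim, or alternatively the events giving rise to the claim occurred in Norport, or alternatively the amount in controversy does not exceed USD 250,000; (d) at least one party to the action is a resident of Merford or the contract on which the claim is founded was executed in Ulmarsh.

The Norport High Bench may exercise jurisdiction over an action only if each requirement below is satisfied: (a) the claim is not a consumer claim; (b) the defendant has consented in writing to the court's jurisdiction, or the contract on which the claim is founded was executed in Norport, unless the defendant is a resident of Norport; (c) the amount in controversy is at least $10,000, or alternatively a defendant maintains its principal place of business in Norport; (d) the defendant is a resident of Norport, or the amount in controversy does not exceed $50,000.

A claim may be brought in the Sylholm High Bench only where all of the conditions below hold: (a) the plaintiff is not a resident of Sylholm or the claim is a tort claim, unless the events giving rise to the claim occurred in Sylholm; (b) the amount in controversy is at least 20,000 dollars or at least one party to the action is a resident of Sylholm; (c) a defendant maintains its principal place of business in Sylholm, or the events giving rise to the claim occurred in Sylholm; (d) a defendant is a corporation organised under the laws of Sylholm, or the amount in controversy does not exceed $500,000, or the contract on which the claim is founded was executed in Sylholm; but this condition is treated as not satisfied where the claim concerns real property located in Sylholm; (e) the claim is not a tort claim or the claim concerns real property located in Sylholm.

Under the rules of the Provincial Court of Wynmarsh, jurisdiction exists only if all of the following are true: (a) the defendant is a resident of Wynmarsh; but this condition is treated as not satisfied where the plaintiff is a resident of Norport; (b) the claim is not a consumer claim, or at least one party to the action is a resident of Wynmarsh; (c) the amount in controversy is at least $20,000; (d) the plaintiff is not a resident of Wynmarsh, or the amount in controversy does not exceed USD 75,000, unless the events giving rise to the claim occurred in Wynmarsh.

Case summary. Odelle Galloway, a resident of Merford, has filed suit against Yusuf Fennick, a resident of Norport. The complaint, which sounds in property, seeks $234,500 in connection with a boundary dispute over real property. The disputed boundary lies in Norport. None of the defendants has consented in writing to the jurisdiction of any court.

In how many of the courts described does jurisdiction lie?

2

The Provincial Court of Ulmarsh:
  (a) The plaintiff resides in Merford, which is not Ulmarsh. Condition met.
  (b) The amount in controversy is 234,500 dollars, which meets the USD 50,000 floor — that alternative is enough. Satisfied.
  (c) The claim is a property claim, not a consumer claim, so one alternative holds. Satisfied.
  (d) Odelle Galloway resides in Merford, so one alternative holds. Condition met.
  → All conditions met; jurisdiction exists.
The Norport High Bench:
  (a) The claim is a property claim, not a consumer claim. Condition met.
  (b) No such written consent has been filed; no contract (and hence no place of execution) is alleged — every alternative fails. However, the defendant resides in Norport, so the 'unless' proviso supplies this condition. Satisfied.
  (c) The amount in controversy is 234,500 dollars, which meets the USD 10,000 floor, so this disjunct is met. Condition met.
  (d) The defendant resides in Norport — that alternative is enough. Condition met.
  → Every requirement is satisfied — jurisdiction.
The Sylholm High Bench:
  (a) The plaintiff resides in Merford, which is not Sylholm — that alternative is enough. Satisfied.
  (b) The amount in controversy is $234,500, which meets the $20,000 floor, so one alternative holds. Satisfied.
  (c) No defendant is a corporation; the operative events occurred in Norport, not Sylholm — none of the alternatives is met. Fails.
  (d) The amount in controversy is $234,500, within the USD 500,000 ceiling — that alternative is enough. The exception is not triggered, since the property lies in Norport, not Sylholm. Satisfied.
  (e) The claim is a property claim, not a tort claim — that alternative is enough. Condition met.
  → At least one condition fails; no jurisdiction.
The Provincial Court of Wynmarsh:
  (a) The defendant resides in Norport, not Wynmarsh. Not satisfied.
  (b) The claim is a property claim, not a consumer claim, so this disjunct is met. Met.
  (c) The amount in controversy is USD 234,500, which meets the $20,000 floor. Condition met.
  (d) The plaintiff resides in Merford, which is not Wynmarsh — that alternative is enough. Satisfied.
  → The court lacks jurisdiction.
Courts with jurisdiction: the Provincial Court of Ulmarsh, the Norport High Bench — 2 in total.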